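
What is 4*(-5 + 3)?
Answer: -8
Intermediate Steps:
4*(-5 + 3) = 4*(-2) = -8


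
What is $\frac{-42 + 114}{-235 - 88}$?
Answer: $- \frac{72}{323} \approx -0.22291$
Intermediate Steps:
$\frac{-42 + 114}{-235 - 88} = \frac{72}{-323} = 72 \left(- \frac{1}{323}\right) = - \frac{72}{323}$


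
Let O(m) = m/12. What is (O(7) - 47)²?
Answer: 310249/144 ≈ 2154.5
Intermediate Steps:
O(m) = m/12 (O(m) = m*(1/12) = m/12)
(O(7) - 47)² = ((1/12)*7 - 47)² = (7/12 - 47)² = (-557/12)² = 310249/144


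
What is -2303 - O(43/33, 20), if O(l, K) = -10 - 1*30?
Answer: -2263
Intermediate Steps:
O(l, K) = -40 (O(l, K) = -10 - 30 = -40)
-2303 - O(43/33, 20) = -2303 - 1*(-40) = -2303 + 40 = -2263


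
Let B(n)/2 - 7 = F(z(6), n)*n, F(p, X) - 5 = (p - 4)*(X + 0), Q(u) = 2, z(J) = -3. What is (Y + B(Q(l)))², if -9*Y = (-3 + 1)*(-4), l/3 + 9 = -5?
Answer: 42436/81 ≈ 523.90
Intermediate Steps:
l = -42 (l = -27 + 3*(-5) = -27 - 15 = -42)
F(p, X) = 5 + X*(-4 + p) (F(p, X) = 5 + (p - 4)*(X + 0) = 5 + (-4 + p)*X = 5 + X*(-4 + p))
Y = -8/9 (Y = -(-3 + 1)*(-4)/9 = -(-2)*(-4)/9 = -⅑*8 = -8/9 ≈ -0.88889)
B(n) = 14 + 2*n*(5 - 7*n) (B(n) = 14 + 2*((5 - 4*n + n*(-3))*n) = 14 + 2*((5 - 4*n - 3*n)*n) = 14 + 2*((5 - 7*n)*n) = 14 + 2*(n*(5 - 7*n)) = 14 + 2*n*(5 - 7*n))
(Y + B(Q(l)))² = (-8/9 + (14 + 2*2*(5 - 7*2)))² = (-8/9 + (14 + 2*2*(5 - 14)))² = (-8/9 + (14 + 2*2*(-9)))² = (-8/9 + (14 - 36))² = (-8/9 - 22)² = (-206/9)² = 42436/81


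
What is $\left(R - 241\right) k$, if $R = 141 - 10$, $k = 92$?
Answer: $-10120$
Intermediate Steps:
$R = 131$ ($R = 141 - 10 = 131$)
$\left(R - 241\right) k = \left(131 - 241\right) 92 = \left(-110\right) 92 = -10120$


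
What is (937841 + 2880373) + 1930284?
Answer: 5748498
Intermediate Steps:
(937841 + 2880373) + 1930284 = 3818214 + 1930284 = 5748498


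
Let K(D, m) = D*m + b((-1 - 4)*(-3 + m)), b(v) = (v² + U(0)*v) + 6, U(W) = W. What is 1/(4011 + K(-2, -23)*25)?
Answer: 1/427811 ≈ 2.3375e-6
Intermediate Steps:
b(v) = 6 + v² (b(v) = (v² + 0*v) + 6 = (v² + 0) + 6 = v² + 6 = 6 + v²)
K(D, m) = 6 + (15 - 5*m)² + D*m (K(D, m) = D*m + (6 + ((-1 - 4)*(-3 + m))²) = D*m + (6 + (-5*(-3 + m))²) = D*m + (6 + (15 - 5*m)²) = 6 + (15 - 5*m)² + D*m)
1/(4011 + K(-2, -23)*25) = 1/(4011 + (6 + 25*(-3 - 23)² - 2*(-23))*25) = 1/(4011 + (6 + 25*(-26)² + 46)*25) = 1/(4011 + (6 + 25*676 + 46)*25) = 1/(4011 + (6 + 16900 + 46)*25) = 1/(4011 + 16952*25) = 1/(4011 + 423800) = 1/427811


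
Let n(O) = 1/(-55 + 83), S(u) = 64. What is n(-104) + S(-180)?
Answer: 1793/28 ≈ 64.036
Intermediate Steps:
n(O) = 1/28
n(-104) + S(-180) = 1/28 + 64 = 1793/28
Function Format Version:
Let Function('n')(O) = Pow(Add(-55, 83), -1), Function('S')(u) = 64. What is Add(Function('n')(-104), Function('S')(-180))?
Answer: Rational(1793, 28) ≈ 64.036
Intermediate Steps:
Function('n')(O) = Rational(1, 28) (Function('n')(O) = Pow(28, -1) = Rational(1, 28))
Add(Function('n')(-104), Function('S')(-180)) = Add(Rational(1, 28), 64) = Rational(1793, 28)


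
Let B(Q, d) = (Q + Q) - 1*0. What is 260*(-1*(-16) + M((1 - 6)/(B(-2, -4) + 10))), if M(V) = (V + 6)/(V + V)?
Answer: 3354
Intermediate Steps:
B(Q, d) = 2*Q (B(Q, d) = 2*Q + 0 = 2*Q)
M(V) = (6 + V)/(2*V) (M(V) = (6 + V)/((2*V)) = (6 + V)*(1/(2*V)) = (6 + V)/(2*V))
260*(-1*(-16) + M((1 - 6)/(B(-2, -4) + 10))) = 260*(-1*(-16) + (6 + (1 - 6)/(2*(-2) + 10))/(2*(((1 - 6)/(2*(-2) + 10))))) = 260*(16 + (6 - 5/(-4 + 10))/(2*((-5/(-4 + 10))))) = 260*(16 + (6 - 5/6)/(2*((-5/6)))) = 260*(16 + (6 - 5*⅙)/(2*((-5*⅙)))) = 260*(16 + (6 - ⅚)/(2*(-⅚))) = 260*(16 + (½)*(-6/5)*(31/6)) = 260*(16 - 31/10) = 260*(129/10) = 3354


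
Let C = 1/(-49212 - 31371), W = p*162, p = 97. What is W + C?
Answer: 1266281261/80583 ≈ 15714.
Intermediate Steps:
W = 15714 (W = 97*162 = 15714)
C = -1/80583 (C = 1/(-80583) = -1/80583 ≈ -1.2410e-5)
W + C = 15714 - 1/80583 = 1266281261/80583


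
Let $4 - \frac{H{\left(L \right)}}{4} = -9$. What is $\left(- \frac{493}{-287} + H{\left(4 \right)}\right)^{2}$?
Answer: $\frac{237683889}{82369} \approx 2885.6$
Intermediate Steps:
$H{\left(L \right)} = 52$ ($H{\left(L \right)} = 16 - -36 = 16 + 36 = 52$)
$\left(- \frac{493}{-287} + H{\left(4 \right)}\right)^{2} = \left(- \frac{493}{-287} + 52\right)^{2} = \left(\left(-493\right) \left(- \frac{1}{287}\right) + 52\right)^{2} = \left(\frac{493}{287} + 52\right)^{2} = \left(\frac{15417}{287}\right)^{2} = \frac{237683889}{82369}$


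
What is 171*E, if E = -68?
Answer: -11628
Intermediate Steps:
171*E = 171*(-68) = -11628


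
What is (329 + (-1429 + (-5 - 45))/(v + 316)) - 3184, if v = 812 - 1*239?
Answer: -2539574/889 ≈ -2856.7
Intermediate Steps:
v = 573 (v = 812 - 239 = 573)
(329 + (-1429 + (-5 - 45))/(v + 316)) - 3184 = (329 + (-1429 + (-5 - 45))/(573 + 316)) - 3184 = (329 + (-1429 - 50)/889) - 3184 = (329 - 1479*1/889) - 3184 = (329 - 1479/889) - 3184 = 291002/889 - 3184 = -2539574/889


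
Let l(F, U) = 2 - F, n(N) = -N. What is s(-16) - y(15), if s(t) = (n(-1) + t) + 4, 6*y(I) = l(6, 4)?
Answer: -31/3 ≈ -10.333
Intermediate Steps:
y(I) = -⅔ (y(I) = (2 - 1*6)/6 = (2 - 6)/6 = (⅙)*(-4) = -⅔)
s(t) = 5 + t (s(t) = (-1*(-1) + t) + 4 = (1 + t) + 4 = 5 + t)
s(-16) - y(15) = (5 - 16) - 1*(-⅔) = -11 + ⅔ = -31/3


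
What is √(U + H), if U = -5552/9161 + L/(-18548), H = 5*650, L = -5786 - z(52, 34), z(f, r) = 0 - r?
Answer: 2*√1466033116115982302/42479557 ≈ 57.006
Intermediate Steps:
z(f, r) = -r
L = -5752 (L = -5786 - (-1)*34 = -5786 - 1*(-34) = -5786 + 34 = -5752)
H = 3250
U = -12571106/42479557 (U = -5552/9161 - 5752/(-18548) = -5552*1/9161 - 5752*(-1/18548) = -5552/9161 + 1438/4637 = -12571106/42479557 ≈ -0.29593)
√(U + H) = √(-12571106/42479557 + 3250) = √(138045989144/42479557) = 2*√1466033116115982302/42479557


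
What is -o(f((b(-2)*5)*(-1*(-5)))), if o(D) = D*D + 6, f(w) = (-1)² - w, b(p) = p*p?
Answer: -9807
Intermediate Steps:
b(p) = p²
f(w) = 1 - w
o(D) = 6 + D² (o(D) = D² + 6 = 6 + D²)
-o(f((b(-2)*5)*(-1*(-5)))) = -(6 + (1 - (-2)²*5*(-1*(-5)))²) = -(6 + (1 - 4*5*5)²) = -(6 + (1 - 20*5)²) = -(6 + (1 - 1*100)²) = -(6 + (1 - 100)²) = -(6 + (-99)²) = -(6 + 9801) = -1*9807 = -9807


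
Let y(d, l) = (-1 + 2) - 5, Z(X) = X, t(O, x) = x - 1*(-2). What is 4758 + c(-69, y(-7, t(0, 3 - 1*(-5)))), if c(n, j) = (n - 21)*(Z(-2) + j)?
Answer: 5298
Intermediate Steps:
t(O, x) = 2 + x (t(O, x) = x + 2 = 2 + x)
y(d, l) = -4 (y(d, l) = 1 - 5 = -4)
c(n, j) = (-21 + n)*(-2 + j) (c(n, j) = (n - 21)*(-2 + j) = (-21 + n)*(-2 + j))
4758 + c(-69, y(-7, t(0, 3 - 1*(-5)))) = 4758 + (42 - 21*(-4) - 2*(-69) - 4*(-69)) = 4758 + (42 + 84 + 138 + 276) = 4758 + 540 = 5298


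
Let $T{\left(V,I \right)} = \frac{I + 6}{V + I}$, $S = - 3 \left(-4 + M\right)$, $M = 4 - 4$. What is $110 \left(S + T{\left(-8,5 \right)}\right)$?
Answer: $\frac{2750}{3} \approx 916.67$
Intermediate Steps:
$M = 0$
$S = 12$ ($S = - 3 \left(-4 + 0\right) = \left(-3\right) \left(-4\right) = 12$)
$T{\left(V,I \right)} = \frac{6 + I}{I + V}$
$110 \left(S + T{\left(-8,5 \right)}\right) = 110 \left(12 + \frac{6 + 5}{5 - 8}\right) = 110 \left(12 + \frac{1}{-3} \cdot 11\right) = 110 \left(12 - \frac{11}{3}\right) = 110 \cdot \frac{25}{3} = \frac{2750}{3}$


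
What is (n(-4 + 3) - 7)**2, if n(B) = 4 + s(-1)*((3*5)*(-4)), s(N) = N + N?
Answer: 13689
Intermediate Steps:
s(N) = 2*N
n(B) = 124 (n(B) = 4 + (2*(-1))*((3*5)*(-4)) = 4 - 30*(-4) = 4 - 2*(-60) = 4 + 120 = 124)
(n(-4 + 3) - 7)**2 = (124 - 7)**2 = 117**2 = 13689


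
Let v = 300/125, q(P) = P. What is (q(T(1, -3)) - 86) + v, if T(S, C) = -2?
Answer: -428/5 ≈ -85.600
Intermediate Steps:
v = 12/5 (v = 300*(1/125) = 12/5 ≈ 2.4000)
(q(T(1, -3)) - 86) + v = (-2 - 86) + 12/5 = -88 + 12/5 = -428/5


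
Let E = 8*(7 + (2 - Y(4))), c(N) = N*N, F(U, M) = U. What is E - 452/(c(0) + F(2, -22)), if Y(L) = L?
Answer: -186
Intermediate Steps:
c(N) = N²
E = 40 (E = 8*(7 + (2 - 1*4)) = 8*(7 + (2 - 4)) = 8*(7 - 2) = 8*5 = 40)
E - 452/(c(0) + F(2, -22)) = 40 - 452/(0² + 2) = 40 - 452/(0 + 2) = 40 - 452/2 = 40 + (½)*(-452) = 40 - 226 = -186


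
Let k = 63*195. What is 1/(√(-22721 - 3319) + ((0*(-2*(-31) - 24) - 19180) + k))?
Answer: -197/1359059 - 2*I*√6510/47567065 ≈ -0.00014495 - 3.3925e-6*I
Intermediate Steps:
k = 12285
1/(√(-22721 - 3319) + ((0*(-2*(-31) - 24) - 19180) + k)) = 1/(√(-22721 - 3319) + ((0*(-2*(-31) - 24) - 19180) + 12285)) = 1/(√(-26040) + ((0*(62 - 24) - 19180) + 12285)) = 1/(2*I*√6510 + ((0*38 - 19180) + 12285)) = 1/(2*I*√6510 + ((0 - 19180) + 12285)) = 1/(2*I*√6510 + (-19180 + 12285)) = 1/(2*I*√6510 - 6895) = 1/(-6895 + 2*I*√6510)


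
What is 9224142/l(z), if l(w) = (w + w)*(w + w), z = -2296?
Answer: 4612071/10543232 ≈ 0.43744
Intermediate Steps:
l(w) = 4*w² (l(w) = (2*w)*(2*w) = 4*w²)
9224142/l(z) = 9224142/((4*(-2296)²)) = 9224142/((4*5271616)) = 9224142/21086464 = 9224142*(1/21086464) = 4612071/10543232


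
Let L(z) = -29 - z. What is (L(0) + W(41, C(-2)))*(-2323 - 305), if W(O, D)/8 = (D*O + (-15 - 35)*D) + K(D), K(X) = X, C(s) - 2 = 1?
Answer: 580788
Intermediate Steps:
C(s) = 3 (C(s) = 2 + 1 = 3)
W(O, D) = -392*D + 8*D*O (W(O, D) = 8*((D*O + (-15 - 35)*D) + D) = 8*((D*O - 50*D) + D) = 8*((-50*D + D*O) + D) = 8*(-49*D + D*O) = -392*D + 8*D*O)
(L(0) + W(41, C(-2)))*(-2323 - 305) = ((-29 - 1*0) + 8*3*(-49 + 41))*(-2323 - 305) = ((-29 + 0) + 8*3*(-8))*(-2628) = (-29 - 192)*(-2628) = -221*(-2628) = 580788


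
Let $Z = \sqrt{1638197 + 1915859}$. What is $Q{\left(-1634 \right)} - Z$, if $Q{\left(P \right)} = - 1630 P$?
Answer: $2663420 - 2 \sqrt{888514} \approx 2.6615 \cdot 10^{6}$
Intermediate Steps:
$Z = 2 \sqrt{888514}$ ($Z = \sqrt{3554056} = 2 \sqrt{888514} \approx 1885.2$)
$Q{\left(-1634 \right)} - Z = \left(-1630\right) \left(-1634\right) - 2 \sqrt{888514} = 2663420 - 2 \sqrt{888514}$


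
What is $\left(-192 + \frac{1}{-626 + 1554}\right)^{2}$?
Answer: $\frac{31746330625}{861184} \approx 36864.0$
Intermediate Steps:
$\left(-192 + \frac{1}{-626 + 1554}\right)^{2} = \left(-192 + \frac{1}{928}\right)^{2} = \left(- \frac{178175}{928}\right)^{2} = \frac{31746330625}{861184}$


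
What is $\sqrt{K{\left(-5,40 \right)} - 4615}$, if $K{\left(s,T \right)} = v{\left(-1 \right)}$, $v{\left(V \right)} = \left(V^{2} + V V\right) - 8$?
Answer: $i \sqrt{4621} \approx 67.978 i$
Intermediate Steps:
$v{\left(V \right)} = -8 + 2 V^{2}$ ($v{\left(V \right)} = \left(V^{2} + V^{2}\right) - 8 = 2 V^{2} - 8 = -8 + 2 V^{2}$)
$K{\left(s,T \right)} = -6$ ($K{\left(s,T \right)} = -8 + 2 \left(-1\right)^{2} = -8 + 2 \cdot 1 = -8 + 2 = -6$)
$\sqrt{K{\left(-5,40 \right)} - 4615} = \sqrt{-6 - 4615} = \sqrt{-4621} = i \sqrt{4621}$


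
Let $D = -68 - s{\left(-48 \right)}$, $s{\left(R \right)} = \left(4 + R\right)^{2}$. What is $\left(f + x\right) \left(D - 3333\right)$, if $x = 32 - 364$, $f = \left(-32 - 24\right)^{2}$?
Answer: $-14964948$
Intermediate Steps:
$f = 3136$ ($f = \left(-56\right)^{2} = 3136$)
$D = -2004$ ($D = -68 - \left(4 - 48\right)^{2} = -68 - \left(-44\right)^{2} = -68 - 1936 = -2004$)
$x = -332$ ($x = 32 - 364 = -332$)
$\left(f + x\right) \left(D - 3333\right) = \left(3136 - 332\right) \left(-2004 - 3333\right) = 2804 \left(-5337\right) = -14964948$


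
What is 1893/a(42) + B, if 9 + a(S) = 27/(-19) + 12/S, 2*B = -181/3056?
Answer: -384764029/2059744 ≈ -186.80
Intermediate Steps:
B = -181/6112 (B = (-181/3056)/2 = (-181*1/3056)/2 = (1/2)*(-181/3056) = -181/6112 ≈ -0.029614)
a(S) = -198/19 + 12/S (a(S) = -9 + (27/(-19) + 12/S) = -9 + (27*(-1/19) + 12/S) = -9 + (-27/19 + 12/S) = -198/19 + 12/S)
1893/a(42) + B = 1893/(-198/19 + 12/42) - 181/6112 = 1893/(-198/19 + 12*(1/42)) - 181/6112 = 1893/(-198/19 + 2/7) - 181/6112 = 1893/(-1348/133) - 181/6112 = 1893*(-133/1348) - 181/6112 = -251769/1348 - 181/6112 = -384764029/2059744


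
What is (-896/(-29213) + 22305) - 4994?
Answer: 505707139/29213 ≈ 17311.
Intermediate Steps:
(-896/(-29213) + 22305) - 4994 = (-896*(-1/29213) + 22305) - 4994 = (896/29213 + 22305) - 4994 = 651596861/29213 - 4994 = 505707139/29213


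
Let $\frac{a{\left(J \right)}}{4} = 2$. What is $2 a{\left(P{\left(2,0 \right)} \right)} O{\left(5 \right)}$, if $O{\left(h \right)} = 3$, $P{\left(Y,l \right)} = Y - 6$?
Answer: $48$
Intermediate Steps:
$P{\left(Y,l \right)} = -6 + Y$ ($P{\left(Y,l \right)} = Y - 6 = -6 + Y$)
$a{\left(J \right)} = 8$ ($a{\left(J \right)} = 4 \cdot 2 = 8$)
$2 a{\left(P{\left(2,0 \right)} \right)} O{\left(5 \right)} = 2 \cdot 8 \cdot 3 = 16 \cdot 3 = 48$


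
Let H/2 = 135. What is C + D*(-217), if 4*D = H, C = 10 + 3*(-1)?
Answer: -29281/2 ≈ -14641.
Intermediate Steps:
C = 7 (C = 10 - 3 = 7)
H = 270 (H = 2*135 = 270)
D = 135/2 (D = (¼)*270 = 135/2 ≈ 67.500)
C + D*(-217) = 7 + (135/2)*(-217) = 7 - 29295/2 = -29281/2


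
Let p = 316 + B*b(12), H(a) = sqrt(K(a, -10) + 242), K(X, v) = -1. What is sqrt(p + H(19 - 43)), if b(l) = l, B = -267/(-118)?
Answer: sqrt(1194514 + 3481*sqrt(241))/59 ≈ 18.939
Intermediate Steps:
B = 267/118 (B = -267*(-1/118) = 267/118 ≈ 2.2627)
H(a) = sqrt(241) (H(a) = sqrt(-1 + 242) = sqrt(241))
p = 20246/59 (p = 316 + (267/118)*12 = 316 + 1602/59 = 20246/59 ≈ 343.15)
sqrt(p + H(19 - 43)) = sqrt(20246/59 + sqrt(241))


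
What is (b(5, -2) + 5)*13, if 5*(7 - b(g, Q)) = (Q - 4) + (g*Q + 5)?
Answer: 923/5 ≈ 184.60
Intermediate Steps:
b(g, Q) = 34/5 - Q/5 - Q*g/5 (b(g, Q) = 7 - ((Q - 4) + (g*Q + 5))/5 = 7 - ((-4 + Q) + (Q*g + 5))/5 = 7 - ((-4 + Q) + (5 + Q*g))/5 = 7 - (1 + Q + Q*g)/5 = 7 + (-1/5 - Q/5 - Q*g/5) = 34/5 - Q/5 - Q*g/5)
(b(5, -2) + 5)*13 = ((34/5 - 1/5*(-2) - 1/5*(-2)*5) + 5)*13 = ((34/5 + 2/5 + 2) + 5)*13 = (46/5 + 5)*13 = (71/5)*13 = 923/5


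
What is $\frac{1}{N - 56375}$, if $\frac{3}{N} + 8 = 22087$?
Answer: $- \frac{22079}{1244703622} \approx -1.7738 \cdot 10^{-5}$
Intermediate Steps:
$N = \frac{3}{22079}$ ($N = \frac{3}{-8 + 22087} = \frac{3}{22079} \approx 0.00013588$)
$\frac{1}{N - 56375} = \frac{1}{\frac{3}{22079} - 56375} = \frac{1}{- \frac{1244703622}{22079}} = - \frac{22079}{1244703622}$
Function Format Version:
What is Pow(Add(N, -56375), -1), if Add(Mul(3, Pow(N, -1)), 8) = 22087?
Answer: Rational(-22079, 1244703622) ≈ -1.7738e-5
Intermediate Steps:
N = Rational(3, 22079) (N = Mul(3, Pow(Add(-8, 22087), -1)) = Mul(3, Pow(22079, -1)) = Mul(3, Rational(1, 22079)) = Rational(3, 22079) ≈ 0.00013588)
Pow(Add(N, -56375), -1) = Pow(Add(Rational(3, 22079), -56375), -1) = Pow(Rational(-1244703622, 22079), -1) = Rational(-22079, 1244703622)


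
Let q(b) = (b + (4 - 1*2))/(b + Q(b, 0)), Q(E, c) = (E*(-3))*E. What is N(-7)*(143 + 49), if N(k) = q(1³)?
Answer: -288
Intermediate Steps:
Q(E, c) = -3*E² (Q(E, c) = (-3*E)*E = -3*E²)
q(b) = (2 + b)/(b - 3*b²) (q(b) = (b + (4 - 1*2))/(b - 3*b²) = (b + (4 - 2))/(b - 3*b²) = (b + 2)/(b - 3*b²) = (2 + b)/(b - 3*b²))
N(k) = -3/2 (N(k) = (-2 - 1*1³)/((1³)*(-1 + 3*1³)) = (-2 - 1*1)/(1*(-1 + 3*1)) = 1*(-2 - 1)/(-1 + 3) = 1*(-3)/2 = 1*(½)*(-3) = -3/2)
N(-7)*(143 + 49) = -3*(143 + 49)/2 = -3/2*192 = -288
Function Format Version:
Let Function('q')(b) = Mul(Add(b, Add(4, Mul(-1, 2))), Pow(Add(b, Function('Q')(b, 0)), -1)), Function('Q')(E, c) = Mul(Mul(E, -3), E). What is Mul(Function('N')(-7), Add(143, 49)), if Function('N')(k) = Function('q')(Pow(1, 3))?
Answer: -288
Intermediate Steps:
Function('Q')(E, c) = Mul(-3, Pow(E, 2)) (Function('Q')(E, c) = Mul(Mul(-3, E), E) = Mul(-3, Pow(E, 2)))
Function('q')(b) = Mul(Pow(Add(b, Mul(-3, Pow(b, 2))), -1), Add(2, b)) (Function('q')(b) = Mul(Add(b, Add(4, Mul(-1, 2))), Pow(Add(b, Mul(-3, Pow(b, 2))), -1)) = Mul(Add(b, Add(4, -2)), Pow(Add(b, Mul(-3, Pow(b, 2))), -1)) = Mul(Add(b, 2), Pow(Add(b, Mul(-3, Pow(b, 2))), -1)) = Mul(Add(2, b), Pow(Add(b, Mul(-3, Pow(b, 2))), -1)) = Mul(Pow(Add(b, Mul(-3, Pow(b, 2))), -1), Add(2, b)))
Function('N')(k) = Rational(-3, 2) (Function('N')(k) = Mul(Pow(Pow(1, 3), -1), Pow(Add(-1, Mul(3, Pow(1, 3))), -1), Add(-2, Mul(-1, Pow(1, 3)))) = Mul(Pow(1, -1), Pow(Add(-1, Mul(3, 1)), -1), Add(-2, Mul(-1, 1))) = Mul(1, Pow(Add(-1, 3), -1), Add(-2, -1)) = Mul(1, Pow(2, -1), -3) = Mul(1, Rational(1, 2), -3) = Rational(-3, 2))
Mul(Function('N')(-7), Add(143, 49)) = Mul(Rational(-3, 2), Add(143, 49)) = Mul(Rational(-3, 2), 192) = -288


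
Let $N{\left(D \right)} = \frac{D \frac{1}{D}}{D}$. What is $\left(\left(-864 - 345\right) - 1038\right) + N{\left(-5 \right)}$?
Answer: $- \frac{11236}{5} \approx -2247.2$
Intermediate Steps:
$N{\left(D \right)} = \frac{1}{D}$ ($N{\left(D \right)} = 1 \frac{1}{D} = \frac{1}{D}$)
$\left(\left(-864 - 345\right) - 1038\right) + N{\left(-5 \right)} = \left(\left(-864 - 345\right) - 1038\right) + \frac{1}{-5} = \left(-1209 - 1038\right) - \frac{1}{5} = -2247 - \frac{1}{5} = - \frac{11236}{5}$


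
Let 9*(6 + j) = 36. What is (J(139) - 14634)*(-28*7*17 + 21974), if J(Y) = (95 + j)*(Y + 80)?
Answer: 106874586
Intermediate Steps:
j = -2 (j = -6 + (1/9)*36 = -6 + 4 = -2)
J(Y) = 7440 + 93*Y (J(Y) = (95 - 2)*(Y + 80) = 93*(80 + Y) = 7440 + 93*Y)
(J(139) - 14634)*(-28*7*17 + 21974) = ((7440 + 93*139) - 14634)*(-28*7*17 + 21974) = ((7440 + 12927) - 14634)*(-196*17 + 21974) = (20367 - 14634)*(-3332 + 21974) = 5733*18642 = 106874586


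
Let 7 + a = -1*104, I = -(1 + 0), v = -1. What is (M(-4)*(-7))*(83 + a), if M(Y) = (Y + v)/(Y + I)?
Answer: 196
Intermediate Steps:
I = -1 (I = -1*1 = -1)
M(Y) = 1 (M(Y) = (Y - 1)/(Y - 1) = (-1 + Y)/(-1 + Y) = 1)
a = -111 (a = -7 - 1*104 = -7 - 104 = -111)
(M(-4)*(-7))*(83 + a) = (1*(-7))*(83 - 111) = -7*(-28) = 196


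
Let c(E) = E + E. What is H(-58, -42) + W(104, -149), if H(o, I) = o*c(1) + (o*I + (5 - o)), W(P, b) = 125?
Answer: 2508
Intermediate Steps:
c(E) = 2*E
H(o, I) = 5 + o + I*o (H(o, I) = o*(2*1) + (o*I + (5 - o)) = o*2 + (I*o + (5 - o)) = 2*o + (5 - o + I*o) = 5 + o + I*o)
H(-58, -42) + W(104, -149) = (5 - 58 - 42*(-58)) + 125 = (5 - 58 + 2436) + 125 = 2383 + 125 = 2508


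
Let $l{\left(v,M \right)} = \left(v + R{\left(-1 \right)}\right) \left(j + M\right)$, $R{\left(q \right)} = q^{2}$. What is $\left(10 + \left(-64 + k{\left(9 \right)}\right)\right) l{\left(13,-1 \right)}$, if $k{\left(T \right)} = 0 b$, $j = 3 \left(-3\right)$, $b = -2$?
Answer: $7560$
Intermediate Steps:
$j = -9$
$k{\left(T \right)} = 0$ ($k{\left(T \right)} = 0 \left(-2\right) = 0$)
$l{\left(v,M \right)} = \left(1 + v\right) \left(-9 + M\right)$ ($l{\left(v,M \right)} = \left(v + \left(-1\right)^{2}\right) \left(-9 + M\right) = \left(v + 1\right) \left(-9 + M\right) = \left(1 + v\right) \left(-9 + M\right)$)
$\left(10 + \left(-64 + k{\left(9 \right)}\right)\right) l{\left(13,-1 \right)} = \left(10 + \left(-64 + 0\right)\right) \left(-9 - 1 - 117 - 13\right) = \left(10 - 64\right) \left(-9 - 1 - 117 - 13\right) = \left(-54\right) \left(-140\right) = 7560$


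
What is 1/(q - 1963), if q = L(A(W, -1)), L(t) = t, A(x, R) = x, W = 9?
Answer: -1/1954 ≈ -0.00051177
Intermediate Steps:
q = 9
1/(q - 1963) = 1/(9 - 1963) = 1/(-1954) = -1/1954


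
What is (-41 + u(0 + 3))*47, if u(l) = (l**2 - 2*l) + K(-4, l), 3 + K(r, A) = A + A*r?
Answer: -2350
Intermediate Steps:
K(r, A) = -3 + A + A*r (K(r, A) = -3 + (A + A*r) = -3 + A + A*r)
u(l) = -3 + l**2 - 5*l (u(l) = (l**2 - 2*l) + (-3 + l + l*(-4)) = (l**2 - 2*l) + (-3 + l - 4*l) = (l**2 - 2*l) + (-3 - 3*l) = -3 + l**2 - 5*l)
(-41 + u(0 + 3))*47 = (-41 + (-3 + (0 + 3)**2 - 5*(0 + 3)))*47 = (-41 + (-3 + 3**2 - 5*3))*47 = (-41 + (-3 + 9 - 15))*47 = (-41 - 9)*47 = -50*47 = -2350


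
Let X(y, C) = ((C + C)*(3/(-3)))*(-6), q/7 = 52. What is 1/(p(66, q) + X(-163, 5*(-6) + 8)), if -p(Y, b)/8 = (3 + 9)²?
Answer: -1/1416 ≈ -0.00070621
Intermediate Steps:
q = 364 (q = 7*52 = 364)
X(y, C) = 12*C (X(y, C) = ((2*C)*(3*(-⅓)))*(-6) = ((2*C)*(-1))*(-6) = -2*C*(-6) = 12*C)
p(Y, b) = -1152 (p(Y, b) = -8*(3 + 9)² = -8*12² = -8*144 = -1152)
1/(p(66, q) + X(-163, 5*(-6) + 8)) = 1/(-1152 + 12*(5*(-6) + 8)) = 1/(-1152 + 12*(-30 + 8)) = 1/(-1152 + 12*(-22)) = 1/(-1152 - 264) = 1/(-1416) = -1/1416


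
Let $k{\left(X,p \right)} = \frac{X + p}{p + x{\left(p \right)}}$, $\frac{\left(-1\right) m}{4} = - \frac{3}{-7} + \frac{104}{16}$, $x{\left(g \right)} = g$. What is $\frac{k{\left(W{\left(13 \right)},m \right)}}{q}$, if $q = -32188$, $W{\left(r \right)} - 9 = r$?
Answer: $- \frac{5}{1561118} \approx -3.2028 \cdot 10^{-6}$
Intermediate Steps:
$m = - \frac{194}{7}$ ($m = - 4 \left(- \frac{3}{-7} + \frac{104}{16}\right) = - 4 \left(\left(-3\right) \left(- \frac{1}{7}\right) + 104 \cdot \frac{1}{16}\right) = - 4 \left(\frac{3}{7} + \frac{13}{2}\right) = \left(-4\right) \frac{97}{14} = - \frac{194}{7} \approx -27.714$)
$W{\left(r \right)} = 9 + r$
$k{\left(X,p \right)} = \frac{X + p}{2 p}$ ($k{\left(X,p \right)} = \frac{X + p}{p + p} = \frac{X + p}{2 p}$)
$\frac{k{\left(W{\left(13 \right)},m \right)}}{q} = \frac{\frac{1}{2} \frac{1}{- \frac{194}{7}} \left(\left(9 + 13\right) - \frac{194}{7}\right)}{-32188} = \frac{1}{2} \left(- \frac{7}{194}\right) \left(22 - \frac{194}{7}\right) \left(- \frac{1}{32188}\right) = \frac{1}{2} \left(- \frac{7}{194}\right) \left(- \frac{40}{7}\right) \left(- \frac{1}{32188}\right) = \frac{10}{97} \left(- \frac{1}{32188}\right) = - \frac{5}{1561118}$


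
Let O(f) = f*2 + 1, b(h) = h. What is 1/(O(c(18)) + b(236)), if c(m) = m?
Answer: 1/273 ≈ 0.0036630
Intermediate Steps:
O(f) = 1 + 2*f (O(f) = 2*f + 1 = 1 + 2*f)
1/(O(c(18)) + b(236)) = 1/((1 + 2*18) + 236) = 1/((1 + 36) + 236) = 1/(37 + 236) = 1/273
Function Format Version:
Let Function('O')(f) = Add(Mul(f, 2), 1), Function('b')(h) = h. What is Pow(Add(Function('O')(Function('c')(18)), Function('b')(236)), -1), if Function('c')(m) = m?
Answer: Rational(1, 273) ≈ 0.0036630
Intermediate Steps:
Function('O')(f) = Add(1, Mul(2, f)) (Function('O')(f) = Add(Mul(2, f), 1) = Add(1, Mul(2, f)))
Pow(Add(Function('O')(Function('c')(18)), Function('b')(236)), -1) = Pow(Add(Add(1, Mul(2, 18)), 236), -1) = Pow(Add(Add(1, 36), 236), -1) = Pow(Add(37, 236), -1) = Pow(273, -1) = Rational(1, 273)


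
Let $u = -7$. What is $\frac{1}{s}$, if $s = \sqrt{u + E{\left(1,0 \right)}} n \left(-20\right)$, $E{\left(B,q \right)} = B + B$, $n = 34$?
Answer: $\frac{i \sqrt{5}}{3400} \approx 0.00065767 i$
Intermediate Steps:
$E{\left(B,q \right)} = 2 B$
$s = - 680 i \sqrt{5}$ ($s = \sqrt{-7 + 2 \cdot 1} \cdot 34 \left(-20\right) = \sqrt{-7 + 2} \cdot 34 \left(-20\right) = \sqrt{-5} \cdot 34 \left(-20\right) = i \sqrt{5} \cdot 34 \left(-20\right) = 34 i \sqrt{5} \left(-20\right) = - 680 i \sqrt{5} \approx - 1520.5 i$)
$\frac{1}{s} = \frac{1}{\left(-680\right) i \sqrt{5}} = \frac{i \sqrt{5}}{3400}$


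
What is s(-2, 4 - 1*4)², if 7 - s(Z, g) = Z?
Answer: 81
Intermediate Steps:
s(Z, g) = 7 - Z
s(-2, 4 - 1*4)² = (7 - 1*(-2))² = (7 + 2)² = 9² = 81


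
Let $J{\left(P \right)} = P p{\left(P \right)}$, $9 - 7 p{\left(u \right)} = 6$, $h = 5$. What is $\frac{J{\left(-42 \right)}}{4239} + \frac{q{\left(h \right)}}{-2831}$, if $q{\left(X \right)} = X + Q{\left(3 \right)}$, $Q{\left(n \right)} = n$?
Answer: $- \frac{9430}{1333401} \approx -0.0070721$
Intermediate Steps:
$p{\left(u \right)} = \frac{3}{7}$ ($p{\left(u \right)} = \frac{9}{7} - \frac{6}{7} = \frac{3}{7}$)
$J{\left(P \right)} = \frac{3 P}{7}$ ($J{\left(P \right)} = P \frac{3}{7} = \frac{3 P}{7}$)
$q{\left(X \right)} = 3 + X$ ($q{\left(X \right)} = X + 3 = 3 + X$)
$\frac{J{\left(-42 \right)}}{4239} + \frac{q{\left(h \right)}}{-2831} = \frac{\frac{3}{7} \left(-42\right)}{4239} + \frac{3 + 5}{-2831} = \left(-18\right) \frac{1}{4239} + 8 \left(- \frac{1}{2831}\right) = - \frac{2}{471} - \frac{8}{2831} = - \frac{9430}{1333401}$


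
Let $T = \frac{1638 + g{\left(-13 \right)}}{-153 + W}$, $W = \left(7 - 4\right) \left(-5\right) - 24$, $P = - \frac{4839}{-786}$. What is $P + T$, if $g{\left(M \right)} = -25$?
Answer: $- \frac{56455}{25152} \approx -2.2446$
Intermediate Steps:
$P = \frac{1613}{262}$ ($P = \left(-4839\right) \left(- \frac{1}{786}\right) = \frac{1613}{262} \approx 6.1565$)
$W = -39$ ($W = \left(7 - 4\right) \left(-5\right) - 24 = 3 \left(-5\right) - 24 = -15 - 24 = -39$)
$T = - \frac{1613}{192}$ ($T = \frac{1638 - 25}{-153 - 39} = \frac{1613}{-192} = 1613 \left(- \frac{1}{192}\right) = - \frac{1613}{192} \approx -8.401$)
$P + T = \frac{1613}{262} - \frac{1613}{192} = - \frac{56455}{25152}$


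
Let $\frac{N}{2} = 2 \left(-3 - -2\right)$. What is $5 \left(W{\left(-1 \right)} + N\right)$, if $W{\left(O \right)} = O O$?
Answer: $-15$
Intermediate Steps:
$W{\left(O \right)} = O^{2}$
$N = -4$ ($N = 2 \cdot 2 \left(-3 - -2\right) = 2 \cdot 2 \left(-3 + 2\right) = 2 \cdot 2 \left(-1\right) = 2 \left(-2\right) = -4$)
$5 \left(W{\left(-1 \right)} + N\right) = 5 \left(\left(-1\right)^{2} - 4\right) = 5 \left(1 - 4\right) = 5 \left(-3\right) = -15$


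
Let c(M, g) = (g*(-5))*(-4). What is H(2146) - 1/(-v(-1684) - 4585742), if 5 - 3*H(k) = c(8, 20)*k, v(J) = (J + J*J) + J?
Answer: -6367771540847/22254690 ≈ -2.8613e+5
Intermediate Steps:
v(J) = J² + 2*J (v(J) = (J + J²) + J = J² + 2*J)
c(M, g) = 20*g (c(M, g) = -5*g*(-4) = 20*g)
H(k) = 5/3 - 400*k/3 (H(k) = 5/3 - 20*20*k/3 = 5/3 - 400*k/3)
H(2146) - 1/(-v(-1684) - 4585742) = (5/3 - 400/3*2146) - 1/(-(-1684)*(2 - 1684) - 4585742) = (5/3 - 858400/3) - 1/(-(-1684)*(-1682) - 4585742) = -858395/3 - 1/(-1*2832488 - 4585742) = -858395/3 - 1/(-2832488 - 4585742) = -858395/3 - 1/(-7418230) = -858395/3 - 1*(-1/7418230) = -858395/3 + 1/7418230 = -6367771540847/22254690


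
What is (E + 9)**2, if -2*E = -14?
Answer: 256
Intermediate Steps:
E = 7 (E = -1/2*(-14) = 7)
(E + 9)**2 = (7 + 9)**2 = 16**2 = 256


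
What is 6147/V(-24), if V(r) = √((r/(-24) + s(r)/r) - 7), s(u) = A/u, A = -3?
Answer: -49176*I*√3459/1153 ≈ -2508.4*I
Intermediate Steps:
s(u) = -3/u
V(r) = √(-7 - 3/r² - r/24) (V(r) = √((r/(-24) + (-3/r)/r) - 7) = √((r*(-1/24) - 3/r²) - 7) = √((-r/24 - 3/r²) - 7) = √((-3/r² - r/24) - 7) = √(-7 - 3/r² - r/24))
6147/V(-24) = 6147/((√(-1008 - 432/(-24)² - 6*(-24))/12)) = 6147/((√(-1008 - 432*1/576 + 144)/12)) = 6147/((√(-1008 - ¾ + 144)/12)) = 6147/((√(-3459/4)/12)) = 6147/(((I*√3459/2)/12)) = 6147/((I*√3459/24)) = 6147*(-8*I*√3459/1153) = -49176*I*√3459/1153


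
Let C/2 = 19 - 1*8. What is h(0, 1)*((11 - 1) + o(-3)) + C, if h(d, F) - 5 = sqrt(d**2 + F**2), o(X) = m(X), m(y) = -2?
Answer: 70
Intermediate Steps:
o(X) = -2
C = 22 (C = 2*(19 - 1*8) = 2*(19 - 8) = 2*11 = 22)
h(d, F) = 5 + sqrt(F**2 + d**2) (h(d, F) = 5 + sqrt(d**2 + F**2) = 5 + sqrt(F**2 + d**2))
h(0, 1)*((11 - 1) + o(-3)) + C = (5 + sqrt(1**2 + 0**2))*((11 - 1) - 2) + 22 = (5 + sqrt(1 + 0))*(10 - 2) + 22 = (5 + sqrt(1))*8 + 22 = (5 + 1)*8 + 22 = 6*8 + 22 = 48 + 22 = 70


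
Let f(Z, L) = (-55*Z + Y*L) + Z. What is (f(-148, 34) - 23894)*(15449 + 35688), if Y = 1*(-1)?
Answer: -814919232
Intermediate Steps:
Y = -1
f(Z, L) = -L - 54*Z (f(Z, L) = (-55*Z - L) + Z = (-L - 55*Z) + Z = -L - 54*Z)
(f(-148, 34) - 23894)*(15449 + 35688) = ((-1*34 - 54*(-148)) - 23894)*(15449 + 35688) = ((-34 + 7992) - 23894)*51137 = (7958 - 23894)*51137 = -15936*51137 = -814919232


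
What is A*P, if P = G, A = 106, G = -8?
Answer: -848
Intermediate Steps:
P = -8
A*P = 106*(-8) = -848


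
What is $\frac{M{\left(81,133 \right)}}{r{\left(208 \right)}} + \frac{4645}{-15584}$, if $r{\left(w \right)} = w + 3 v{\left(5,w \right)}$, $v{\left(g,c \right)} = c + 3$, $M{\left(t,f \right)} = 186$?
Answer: $- \frac{1007821}{13106144} \approx -0.076897$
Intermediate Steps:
$v{\left(g,c \right)} = 3 + c$
$r{\left(w \right)} = 9 + 4 w$ ($r{\left(w \right)} = w + 3 \left(3 + w\right) = w + \left(9 + 3 w\right) = 9 + 4 w$)
$\frac{M{\left(81,133 \right)}}{r{\left(208 \right)}} + \frac{4645}{-15584} = \frac{186}{9 + 4 \cdot 208} + \frac{4645}{-15584} = \frac{186}{9 + 832} + 4645 \left(- \frac{1}{15584}\right) = \frac{186}{841} - \frac{4645}{15584} = - \frac{1007821}{13106144}$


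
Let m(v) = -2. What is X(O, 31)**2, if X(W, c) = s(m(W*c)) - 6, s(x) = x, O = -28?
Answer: 64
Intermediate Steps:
X(W, c) = -8 (X(W, c) = -2 - 6 = -8)
X(O, 31)**2 = (-8)**2 = 64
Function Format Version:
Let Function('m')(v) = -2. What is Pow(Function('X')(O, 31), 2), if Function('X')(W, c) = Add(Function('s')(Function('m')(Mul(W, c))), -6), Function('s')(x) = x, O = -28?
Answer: 64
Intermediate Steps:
Function('X')(W, c) = -8 (Function('X')(W, c) = Add(-2, -6) = -8)
Pow(Function('X')(O, 31), 2) = Pow(-8, 2) = 64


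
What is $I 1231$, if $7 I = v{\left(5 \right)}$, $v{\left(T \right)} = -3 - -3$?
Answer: $0$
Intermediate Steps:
$v{\left(T \right)} = 0$ ($v{\left(T \right)} = -3 + 3 = 0$)
$I = 0$ ($I = \frac{1}{7} \cdot 0 = 0$)
$I 1231 = 0 \cdot 1231 = 0$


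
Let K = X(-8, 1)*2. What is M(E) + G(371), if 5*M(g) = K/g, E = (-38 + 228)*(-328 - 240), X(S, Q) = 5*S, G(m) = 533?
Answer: 3595086/6745 ≈ 533.00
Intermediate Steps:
K = -80 (K = (5*(-8))*2 = -40*2 = -80)
E = -107920 (E = 190*(-568) = -107920)
M(g) = -16/g (M(g) = (-80/g)/5 = -16/g)
M(E) + G(371) = -16/(-107920) + 533 = -16*(-1/107920) + 533 = 1/6745 + 533 = 3595086/6745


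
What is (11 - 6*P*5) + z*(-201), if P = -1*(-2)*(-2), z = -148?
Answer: 29879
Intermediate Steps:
P = -4 (P = 2*(-2) = -4)
(11 - 6*P*5) + z*(-201) = (11 - (-24)*5) - 148*(-201) = (11 - 6*(-20)) + 29748 = (11 + 120) + 29748 = 131 + 29748 = 29879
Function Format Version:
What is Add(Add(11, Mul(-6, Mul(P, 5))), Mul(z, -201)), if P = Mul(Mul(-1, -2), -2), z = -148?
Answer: 29879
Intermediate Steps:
P = -4 (P = Mul(2, -2) = -4)
Add(Add(11, Mul(-6, Mul(P, 5))), Mul(z, -201)) = Add(Add(11, Mul(-6, Mul(-4, 5))), Mul(-148, -201)) = Add(Add(11, Mul(-6, -20)), 29748) = Add(Add(11, 120), 29748) = Add(131, 29748) = 29879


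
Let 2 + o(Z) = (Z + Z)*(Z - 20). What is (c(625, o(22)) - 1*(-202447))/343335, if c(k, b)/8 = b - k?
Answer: 13209/22889 ≈ 0.57709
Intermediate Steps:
o(Z) = -2 + 2*Z*(-20 + Z) (o(Z) = -2 + (Z + Z)*(Z - 20) = -2 + (2*Z)*(-20 + Z) = -2 + 2*Z*(-20 + Z))
c(k, b) = -8*k + 8*b (c(k, b) = 8*(b - k) = -8*k + 8*b)
(c(625, o(22)) - 1*(-202447))/343335 = ((-8*625 + 8*(-2 - 40*22 + 2*22²)) - 1*(-202447))/343335 = ((-5000 + 8*(-2 - 880 + 2*484)) + 202447)*(1/343335) = ((-5000 + 8*(-2 - 880 + 968)) + 202447)*(1/343335) = ((-5000 + 8*86) + 202447)*(1/343335) = ((-5000 + 688) + 202447)*(1/343335) = (-4312 + 202447)*(1/343335) = 198135*(1/343335) = 13209/22889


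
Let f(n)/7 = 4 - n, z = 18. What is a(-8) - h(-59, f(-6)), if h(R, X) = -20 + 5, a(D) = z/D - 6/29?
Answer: 1455/116 ≈ 12.543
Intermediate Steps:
a(D) = -6/29 + 18/D (a(D) = 18/D - 6/29 = -6/29 + 18/D)
f(n) = 28 - 7*n (f(n) = 7*(4 - n) = 28 - 7*n)
h(R, X) = -15
a(-8) - h(-59, f(-6)) = (-6/29 + 18/(-8)) - 1*(-15) = (-6/29 + 18*(-⅛)) + 15 = (-6/29 - 9/4) + 15 = -285/116 + 15 = 1455/116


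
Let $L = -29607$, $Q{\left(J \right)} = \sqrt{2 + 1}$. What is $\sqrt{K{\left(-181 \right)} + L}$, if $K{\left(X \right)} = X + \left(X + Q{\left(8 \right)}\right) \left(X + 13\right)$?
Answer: $2 \sqrt{155 - 42 \sqrt{3}} \approx 18.139$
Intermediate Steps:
$Q{\left(J \right)} = \sqrt{3}$
$K{\left(X \right)} = X + \left(13 + X\right) \left(X + \sqrt{3}\right)$ ($K{\left(X \right)} = X + \left(X + \sqrt{3}\right) \left(X + 13\right) = X + \left(X + \sqrt{3}\right) \left(13 + X\right) = X + \left(13 + X\right) \left(X + \sqrt{3}\right)$)
$\sqrt{K{\left(-181 \right)} + L} = \sqrt{\left(\left(-181\right)^{2} + 13 \sqrt{3} + 14 \left(-181\right) - 181 \sqrt{3}\right) - 29607} = \sqrt{\left(32761 + 13 \sqrt{3} - 2534 - 181 \sqrt{3}\right) - 29607} = \sqrt{\left(30227 - 168 \sqrt{3}\right) - 29607} = \sqrt{620 - 168 \sqrt{3}}$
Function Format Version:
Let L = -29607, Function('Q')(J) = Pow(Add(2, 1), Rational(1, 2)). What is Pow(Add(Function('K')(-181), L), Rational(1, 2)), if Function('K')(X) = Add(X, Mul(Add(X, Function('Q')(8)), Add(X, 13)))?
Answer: Mul(2, Pow(Add(155, Mul(-42, Pow(3, Rational(1, 2)))), Rational(1, 2))) ≈ 18.139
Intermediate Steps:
Function('Q')(J) = Pow(3, Rational(1, 2))
Function('K')(X) = Add(X, Mul(Add(13, X), Add(X, Pow(3, Rational(1, 2))))) (Function('K')(X) = Add(X, Mul(Add(X, Pow(3, Rational(1, 2))), Add(X, 13))) = Add(X, Mul(Add(X, Pow(3, Rational(1, 2))), Add(13, X))) = Add(X, Mul(Add(13, X), Add(X, Pow(3, Rational(1, 2))))))
Pow(Add(Function('K')(-181), L), Rational(1, 2)) = Pow(Add(Add(Pow(-181, 2), Mul(13, Pow(3, Rational(1, 2))), Mul(14, -181), Mul(-181, Pow(3, Rational(1, 2)))), -29607), Rational(1, 2)) = Pow(Add(Add(32761, Mul(13, Pow(3, Rational(1, 2))), -2534, Mul(-181, Pow(3, Rational(1, 2)))), -29607), Rational(1, 2)) = Pow(Add(Add(30227, Mul(-168, Pow(3, Rational(1, 2)))), -29607), Rational(1, 2)) = Pow(Add(620, Mul(-168, Pow(3, Rational(1, 2)))), Rational(1, 2))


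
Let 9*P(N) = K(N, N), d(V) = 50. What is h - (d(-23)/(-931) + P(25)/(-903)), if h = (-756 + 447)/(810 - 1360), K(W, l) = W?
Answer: 367751569/594490050 ≈ 0.61860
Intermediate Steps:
P(N) = N/9
h = 309/550 (h = -309/(-550) = -309*(-1/550) = 309/550 ≈ 0.56182)
h - (d(-23)/(-931) + P(25)/(-903)) = 309/550 - (50/(-931) + ((⅑)*25)/(-903)) = 309/550 - (50*(-1/931) + (25/9)*(-1/903)) = 309/550 - (-50/931 - 25/8127) = 309/550 - 1*(-61375/1080891) = 309/550 + 61375/1080891 = 367751569/594490050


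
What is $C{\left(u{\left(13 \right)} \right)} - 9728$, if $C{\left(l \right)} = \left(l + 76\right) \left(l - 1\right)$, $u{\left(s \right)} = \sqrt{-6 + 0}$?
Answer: $-9810 + 75 i \sqrt{6} \approx -9810.0 + 183.71 i$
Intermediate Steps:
$u{\left(s \right)} = i \sqrt{6}$ ($u{\left(s \right)} = \sqrt{-6} = i \sqrt{6}$)
$C{\left(l \right)} = \left(-1 + l\right) \left(76 + l\right)$ ($C{\left(l \right)} = \left(76 + l\right) \left(-1 + l\right) = \left(-1 + l\right) \left(76 + l\right)$)
$C{\left(u{\left(13 \right)} \right)} - 9728 = \left(-76 + \left(i \sqrt{6}\right)^{2} + 75 i \sqrt{6}\right) - 9728 = \left(-76 - 6 + 75 i \sqrt{6}\right) - 9728 = \left(-82 + 75 i \sqrt{6}\right) - 9728 = -9810 + 75 i \sqrt{6}$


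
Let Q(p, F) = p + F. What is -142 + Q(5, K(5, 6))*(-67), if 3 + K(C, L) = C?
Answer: -611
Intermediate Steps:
K(C, L) = -3 + C
Q(p, F) = F + p
-142 + Q(5, K(5, 6))*(-67) = -142 + ((-3 + 5) + 5)*(-67) = -142 + (2 + 5)*(-67) = -142 + 7*(-67) = -142 - 469 = -611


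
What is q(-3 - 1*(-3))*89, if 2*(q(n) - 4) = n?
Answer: 356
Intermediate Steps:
q(n) = 4 + n/2
q(-3 - 1*(-3))*89 = (4 + (-3 - 1*(-3))/2)*89 = (4 + (-3 + 3)/2)*89 = (4 + (½)*0)*89 = (4 + 0)*89 = 4*89 = 356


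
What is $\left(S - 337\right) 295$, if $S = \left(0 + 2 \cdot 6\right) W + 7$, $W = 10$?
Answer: $-61950$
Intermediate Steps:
$S = 127$ ($S = \left(0 + 2 \cdot 6\right) 10 + 7 = \left(0 + 12\right) 10 + 7 = 12 \cdot 10 + 7 = 120 + 7 = 127$)
$\left(S - 337\right) 295 = \left(127 - 337\right) 295 = \left(-210\right) 295 = -61950$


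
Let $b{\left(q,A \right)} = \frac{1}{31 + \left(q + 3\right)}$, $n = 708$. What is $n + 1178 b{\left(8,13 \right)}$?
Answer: $\frac{15457}{21} \approx 736.05$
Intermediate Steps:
$b{\left(q,A \right)} = \frac{1}{34 + q}$ ($b{\left(q,A \right)} = \frac{1}{31 + \left(3 + q\right)} = \frac{1}{34 + q}$)
$n + 1178 b{\left(8,13 \right)} = 708 + \frac{1178}{34 + 8} = 708 + \frac{1178}{42} = 708 + 1178 \cdot \frac{1}{42} = 708 + \frac{589}{21} = \frac{15457}{21}$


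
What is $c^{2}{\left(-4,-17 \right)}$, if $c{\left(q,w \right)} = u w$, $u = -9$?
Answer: $23409$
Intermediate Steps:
$c{\left(q,w \right)} = - 9 w$
$c^{2}{\left(-4,-17 \right)} = \left(\left(-9\right) \left(-17\right)\right)^{2} = 153^{2} = 23409$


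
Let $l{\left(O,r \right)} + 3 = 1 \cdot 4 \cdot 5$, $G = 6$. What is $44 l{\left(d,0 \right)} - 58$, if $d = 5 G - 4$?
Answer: $690$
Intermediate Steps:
$d = 26$ ($d = 5 \cdot 6 - 4 = 30 - 4 = 26$)
$l{\left(O,r \right)} = 17$ ($l{\left(O,r \right)} = -3 + 1 \cdot 4 \cdot 5 = -3 + 4 \cdot 5 = -3 + 20 = 17$)
$44 l{\left(d,0 \right)} - 58 = 44 \cdot 17 - 58 = 748 - 58 = 690$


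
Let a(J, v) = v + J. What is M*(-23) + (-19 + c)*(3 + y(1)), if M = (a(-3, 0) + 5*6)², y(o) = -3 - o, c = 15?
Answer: -16763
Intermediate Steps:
a(J, v) = J + v
M = 729 (M = ((-3 + 0) + 5*6)² = (-3 + 30)² = 27² = 729)
M*(-23) + (-19 + c)*(3 + y(1)) = 729*(-23) + (-19 + 15)*(3 + (-3 - 1*1)) = -16767 - 4*(3 + (-3 - 1)) = -16767 - 4*(3 - 4) = -16767 - 4*(-1) = -16767 + 4 = -16763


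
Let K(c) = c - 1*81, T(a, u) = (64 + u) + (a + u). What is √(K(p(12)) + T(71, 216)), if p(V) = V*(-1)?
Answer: √474 ≈ 21.772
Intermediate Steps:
p(V) = -V
T(a, u) = 64 + a + 2*u
K(c) = -81 + c (K(c) = c - 81 = -81 + c)
√(K(p(12)) + T(71, 216)) = √((-81 - 1*12) + (64 + 71 + 2*216)) = √((-81 - 12) + (64 + 71 + 432)) = √(-93 + 567) = √474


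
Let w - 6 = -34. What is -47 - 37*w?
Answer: 989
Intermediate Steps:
w = -28 (w = 6 - 34 = -28)
-47 - 37*w = -47 - 37*(-28) = -47 + 1036 = 989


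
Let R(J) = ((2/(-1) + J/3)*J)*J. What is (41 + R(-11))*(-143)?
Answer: 276562/3 ≈ 92187.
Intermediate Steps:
R(J) = J²*(-2 + J/3) (R(J) = ((2*(-1) + J*(⅓))*J)*J = ((-2 + J/3)*J)*J = (J*(-2 + J/3))*J = J²*(-2 + J/3))
(41 + R(-11))*(-143) = (41 + (⅓)*(-11)²*(-6 - 11))*(-143) = (41 + (⅓)*121*(-17))*(-143) = (41 - 2057/3)*(-143) = -1934/3*(-143) = 276562/3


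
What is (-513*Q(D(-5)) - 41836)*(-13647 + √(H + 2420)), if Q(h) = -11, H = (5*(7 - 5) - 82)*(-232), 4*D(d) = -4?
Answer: 493925871 - 72386*√4781 ≈ 4.8892e+8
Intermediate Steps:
D(d) = -1 (D(d) = (¼)*(-4) = -1)
H = 16704 (H = (5*2 - 82)*(-232) = (10 - 82)*(-232) = -72*(-232) = 16704)
(-513*Q(D(-5)) - 41836)*(-13647 + √(H + 2420)) = (-513*(-11) - 41836)*(-13647 + √(16704 + 2420)) = (5643 - 41836)*(-13647 + √19124) = -36193*(-13647 + 2*√4781) = 493925871 - 72386*√4781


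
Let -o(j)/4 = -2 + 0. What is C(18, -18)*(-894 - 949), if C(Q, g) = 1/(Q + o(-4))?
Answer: -1843/26 ≈ -70.885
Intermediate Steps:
o(j) = 8 (o(j) = -4*(-2 + 0) = -4*(-2) = 8)
C(Q, g) = 1/(8 + Q) (C(Q, g) = 1/(Q + 8) = 1/(8 + Q))
C(18, -18)*(-894 - 949) = (-894 - 949)/(8 + 18) = -1843/26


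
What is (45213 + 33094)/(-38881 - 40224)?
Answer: -78307/79105 ≈ -0.98991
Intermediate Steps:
(45213 + 33094)/(-38881 - 40224) = 78307/(-79105) = 78307*(-1/79105) = -78307/79105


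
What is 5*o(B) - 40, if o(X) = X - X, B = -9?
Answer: -40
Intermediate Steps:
o(X) = 0
5*o(B) - 40 = 5*0 - 40 = 0 - 40 = -40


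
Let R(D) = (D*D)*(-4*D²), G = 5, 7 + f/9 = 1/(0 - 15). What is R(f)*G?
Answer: -40904253504/125 ≈ -3.2723e+8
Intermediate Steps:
f = -318/5 (f = -63 + 9/(0 - 15) = -63 + 9/(-15) = -63 + 9*(-1/15) = -63 - ⅗ = -318/5 ≈ -63.600)
R(D) = -4*D⁴ (R(D) = D²*(-4*D²) = -4*D⁴)
R(f)*G = -4*(-318/5)⁴*5 = -4*10226063376/625*5 = -40904253504/625*5 = -40904253504/125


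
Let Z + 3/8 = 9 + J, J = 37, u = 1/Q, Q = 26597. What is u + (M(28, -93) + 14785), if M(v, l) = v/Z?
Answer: 143537333518/9707905 ≈ 14786.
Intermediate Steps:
u = 1/26597 ≈ 3.7598e-5
Z = 365/8 (Z = -3/8 + (9 + 37) = -3/8 + 46 = 365/8 ≈ 45.625)
M(v, l) = 8*v/365 (M(v, l) = v/(365/8) = v*(8/365) = 8*v/365)
u + (M(28, -93) + 14785) = 1/26597 + ((8/365)*28 + 14785) = 1/26597 + (224/365 + 14785) = 1/26597 + 5396749/365 = 143537333518/9707905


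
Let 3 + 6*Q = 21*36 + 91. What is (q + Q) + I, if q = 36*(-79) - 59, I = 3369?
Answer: 1820/3 ≈ 606.67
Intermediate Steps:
Q = 422/3 (Q = -1/2 + (21*36 + 91)/6 = -1/2 + (756 + 91)/6 = -1/2 + (1/6)*847 = -1/2 + 847/6 = 422/3 ≈ 140.67)
q = -2903 (q = -2844 - 59 = -2903)
(q + Q) + I = (-2903 + 422/3) + 3369 = -8287/3 + 3369 = 1820/3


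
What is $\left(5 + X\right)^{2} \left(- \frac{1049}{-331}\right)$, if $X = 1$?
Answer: $\frac{37764}{331} \approx 114.09$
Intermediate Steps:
$\left(5 + X\right)^{2} \left(- \frac{1049}{-331}\right) = \left(5 + 1\right)^{2} \left(- \frac{1049}{-331}\right) = 6^{2} \left(\left(-1049\right) \left(- \frac{1}{331}\right)\right) = 36 \cdot \frac{1049}{331} = \frac{37764}{331}$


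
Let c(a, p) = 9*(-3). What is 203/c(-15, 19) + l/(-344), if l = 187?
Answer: -74881/9288 ≈ -8.0621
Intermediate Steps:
c(a, p) = -27
203/c(-15, 19) + l/(-344) = 203/(-27) + 187/(-344) = 203*(-1/27) + 187*(-1/344) = -203/27 - 187/344 = -74881/9288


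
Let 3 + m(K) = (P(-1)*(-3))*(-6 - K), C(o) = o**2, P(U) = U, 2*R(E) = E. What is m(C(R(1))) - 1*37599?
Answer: -150483/4 ≈ -37621.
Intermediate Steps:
R(E) = E/2
m(K) = -21 - 3*K (m(K) = -3 + (-1*(-3))*(-6 - K) = -3 + 3*(-6 - K) = -3 + (-18 - 3*K) = -21 - 3*K)
m(C(R(1))) - 1*37599 = (-21 - 3*((1/2)*1)**2) - 1*37599 = (-21 - 3*(1/2)**2) - 37599 = (-21 - 3*1/4) - 37599 = (-21 - 3/4) - 37599 = -87/4 - 37599 = -150483/4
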